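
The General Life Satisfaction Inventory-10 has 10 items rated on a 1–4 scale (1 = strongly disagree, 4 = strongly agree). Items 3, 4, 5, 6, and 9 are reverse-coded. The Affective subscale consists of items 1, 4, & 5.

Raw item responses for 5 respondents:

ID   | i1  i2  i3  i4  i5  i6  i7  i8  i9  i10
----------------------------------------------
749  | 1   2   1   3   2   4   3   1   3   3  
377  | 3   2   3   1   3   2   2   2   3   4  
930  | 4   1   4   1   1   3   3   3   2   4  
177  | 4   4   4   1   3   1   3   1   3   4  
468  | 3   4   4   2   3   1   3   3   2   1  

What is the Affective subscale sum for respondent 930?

Respondent 930 raw: 4, 1, 4, 1, 1, 3, 3, 3, 2, 4.
Affective items: 1, 4, 5.
Reverse-coded (reversed = (1+4) − raw = 5 − raw):
  item 1: 4
  item 4: 5 − 1 = 4
  item 5: 5 − 1 = 4
Sum = 4 + 4 + 4 = 12

12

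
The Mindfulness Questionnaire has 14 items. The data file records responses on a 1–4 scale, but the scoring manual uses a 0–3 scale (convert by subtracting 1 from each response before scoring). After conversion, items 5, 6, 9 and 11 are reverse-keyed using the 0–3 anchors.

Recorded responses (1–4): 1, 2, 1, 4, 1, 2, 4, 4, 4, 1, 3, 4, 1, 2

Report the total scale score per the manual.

Convert to 0–3: 0, 1, 0, 3, 0, 1, 3, 3, 3, 0, 2, 3, 0, 1
Reverse-coded (on a 0–3 scale, reversed = 3 − raw):
  item 5: 3 − 0 = 3
  item 6: 3 − 1 = 2
  item 9: 3 − 3 = 0
  item 11: 3 − 2 = 1
Scored: 0, 1, 0, 3, 3, 2, 3, 3, 0, 0, 1, 3, 0, 1
Total = 20

20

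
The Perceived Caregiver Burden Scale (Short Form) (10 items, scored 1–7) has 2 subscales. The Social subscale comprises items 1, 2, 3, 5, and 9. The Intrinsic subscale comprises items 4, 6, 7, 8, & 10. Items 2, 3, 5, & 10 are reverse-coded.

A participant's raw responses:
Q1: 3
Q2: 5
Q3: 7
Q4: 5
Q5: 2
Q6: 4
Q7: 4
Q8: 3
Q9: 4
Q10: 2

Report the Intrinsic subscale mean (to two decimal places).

Intrinsic items: 4, 6, 7, 8, 10.
Of these, item 10 is reverse-coded; reverse-coded value = 8 − response.
  item 4: 5
  item 6: 4
  item 7: 4
  item 8: 3
  item 10: 8 − 2 = 6
Sum = 5 + 4 + 4 + 3 + 6 = 22
Mean = 22 / 5 = 4.40

4.40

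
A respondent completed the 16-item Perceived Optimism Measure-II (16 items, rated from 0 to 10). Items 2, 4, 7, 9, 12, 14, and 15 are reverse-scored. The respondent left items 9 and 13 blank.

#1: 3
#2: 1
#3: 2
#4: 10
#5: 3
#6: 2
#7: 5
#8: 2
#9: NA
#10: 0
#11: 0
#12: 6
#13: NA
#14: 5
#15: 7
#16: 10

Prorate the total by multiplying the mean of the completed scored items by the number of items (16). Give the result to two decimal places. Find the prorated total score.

Reverse-coded (reversed = (0+10) − raw = 10 − raw):
  item 2: 10 − 1 = 9
  item 4: 10 − 10 = 0
  item 7: 10 − 5 = 5
  item 12: 10 − 6 = 4
  item 14: 10 − 5 = 5
  item 15: 10 − 7 = 3
Completed scored items (14 of 16): 3, 9, 2, 0, 3, 2, 5, 2, 0, 0, 4, 5, 3, 10; sum = 48.
Person mean = 48 / 14 ≈ 3.4286
Prorated total = (48 / 14) × 16 = 54.86 (to 2 dp)

54.86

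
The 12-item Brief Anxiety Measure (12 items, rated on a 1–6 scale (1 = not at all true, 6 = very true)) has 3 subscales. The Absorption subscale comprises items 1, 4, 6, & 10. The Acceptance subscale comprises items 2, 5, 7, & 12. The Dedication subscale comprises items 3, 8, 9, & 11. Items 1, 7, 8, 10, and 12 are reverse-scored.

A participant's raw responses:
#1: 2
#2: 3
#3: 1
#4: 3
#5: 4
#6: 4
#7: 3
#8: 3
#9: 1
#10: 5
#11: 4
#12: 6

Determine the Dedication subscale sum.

10

Dedication items: 3, 8, 9, 11.
Of these, item 8 is reverse-scored; reversed = (1+6) − raw = 7 − raw.
  item 3: 1
  item 8: 7 − 3 = 4
  item 9: 1
  item 11: 4
Sum = 1 + 4 + 1 + 4 = 10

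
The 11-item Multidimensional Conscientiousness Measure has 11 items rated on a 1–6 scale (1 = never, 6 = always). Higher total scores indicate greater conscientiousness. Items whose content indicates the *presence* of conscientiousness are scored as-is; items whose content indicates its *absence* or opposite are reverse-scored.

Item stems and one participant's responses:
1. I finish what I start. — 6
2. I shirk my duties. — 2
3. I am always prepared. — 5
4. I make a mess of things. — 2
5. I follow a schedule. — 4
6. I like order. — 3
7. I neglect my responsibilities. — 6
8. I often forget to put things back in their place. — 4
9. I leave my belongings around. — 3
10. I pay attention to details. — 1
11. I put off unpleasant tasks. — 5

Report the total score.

Items 2, 4, 7, 8, 9, 11 describe the absence/opposite of conscientiousness → reverse-score.
reverse-coded value = 7 − response.
  item 1: 6
  item 2: 7 − 2 = 5
  item 3: 5
  item 4: 7 − 2 = 5
  item 5: 4
  item 6: 3
  item 7: 7 − 6 = 1
  item 8: 7 − 4 = 3
  item 9: 7 − 3 = 4
  item 10: 1
  item 11: 7 − 5 = 2
Total = 6 + 5 + 5 + 5 + 4 + 3 + 1 + 3 + 4 + 1 + 2 = 39

39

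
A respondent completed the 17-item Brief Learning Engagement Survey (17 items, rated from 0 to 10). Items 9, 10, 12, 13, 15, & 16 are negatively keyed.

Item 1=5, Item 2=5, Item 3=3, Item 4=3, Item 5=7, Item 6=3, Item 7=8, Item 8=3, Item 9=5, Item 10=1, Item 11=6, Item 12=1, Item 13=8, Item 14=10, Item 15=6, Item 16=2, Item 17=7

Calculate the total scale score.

Raw sum = 83. Negatively keyed items: 9, 10, 12, 13, 15, 16; their raw sum = 23.
Each reversal replaces raw with 10 − raw, changing the total by 10 − 2·raw per item.
Total = 83 + 6·10 − 2·23 = 83 + 60 − 46 = 97

97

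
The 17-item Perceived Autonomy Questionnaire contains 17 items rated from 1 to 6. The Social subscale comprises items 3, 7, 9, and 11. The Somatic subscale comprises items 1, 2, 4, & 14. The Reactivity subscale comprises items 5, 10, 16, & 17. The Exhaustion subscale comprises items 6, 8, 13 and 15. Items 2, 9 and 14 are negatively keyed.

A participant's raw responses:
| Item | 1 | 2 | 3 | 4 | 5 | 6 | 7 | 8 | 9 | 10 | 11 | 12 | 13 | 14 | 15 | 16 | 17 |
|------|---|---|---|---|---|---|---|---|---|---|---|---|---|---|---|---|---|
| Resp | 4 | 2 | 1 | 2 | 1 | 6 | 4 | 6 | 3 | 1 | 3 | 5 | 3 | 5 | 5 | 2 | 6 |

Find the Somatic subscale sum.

13

Somatic items: 1, 2, 4, 14.
Of these, items 2 & 14 are negatively keyed; on a 1–6 scale, reversed = 7 − raw.
  item 1: 4
  item 2: 7 − 2 = 5
  item 4: 2
  item 14: 7 − 5 = 2
Sum = 4 + 5 + 2 + 2 = 13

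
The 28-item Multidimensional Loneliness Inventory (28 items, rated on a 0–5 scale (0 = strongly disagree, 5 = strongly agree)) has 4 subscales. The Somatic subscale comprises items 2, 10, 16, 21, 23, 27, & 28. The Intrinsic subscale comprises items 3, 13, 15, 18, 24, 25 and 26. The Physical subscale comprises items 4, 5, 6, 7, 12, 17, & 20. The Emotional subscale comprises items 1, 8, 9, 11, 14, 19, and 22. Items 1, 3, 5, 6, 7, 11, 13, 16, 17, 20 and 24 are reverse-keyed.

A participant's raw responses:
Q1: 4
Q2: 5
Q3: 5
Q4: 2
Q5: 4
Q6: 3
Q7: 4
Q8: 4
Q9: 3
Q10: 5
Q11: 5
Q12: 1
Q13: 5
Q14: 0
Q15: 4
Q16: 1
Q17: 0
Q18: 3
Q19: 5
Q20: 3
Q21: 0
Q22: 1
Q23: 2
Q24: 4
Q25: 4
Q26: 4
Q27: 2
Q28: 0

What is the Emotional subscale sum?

Emotional items: 1, 8, 9, 11, 14, 19, 22.
Of these, items 1 and 11 are reverse-keyed; reversed = (0+5) − raw = 5 − raw.
  item 1: 5 − 4 = 1
  item 8: 4
  item 9: 3
  item 11: 5 − 5 = 0
  item 14: 0
  item 19: 5
  item 22: 1
Sum = 1 + 4 + 3 + 0 + 0 + 5 + 1 = 14

14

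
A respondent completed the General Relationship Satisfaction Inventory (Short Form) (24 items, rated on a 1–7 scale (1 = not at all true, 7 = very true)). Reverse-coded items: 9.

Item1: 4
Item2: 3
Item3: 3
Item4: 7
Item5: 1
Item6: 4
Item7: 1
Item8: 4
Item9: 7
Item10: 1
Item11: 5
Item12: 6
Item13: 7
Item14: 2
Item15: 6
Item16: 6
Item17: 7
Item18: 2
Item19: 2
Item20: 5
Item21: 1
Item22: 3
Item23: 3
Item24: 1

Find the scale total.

Reverse-coded items (on a 1–7 scale, reversed = 8 − raw):
  item 9: 8 − 7 = 1
After reverse-coding: 4, 3, 3, 7, 1, 4, 1, 4, 1, 1, 5, 6, 7, 2, 6, 6, 7, 2, 2, 5, 1, 3, 3, 1
Total = 4 + 3 + 3 + 7 + 1 + 4 + 1 + 4 + 1 + 1 + 5 + 6 + 7 + 2 + 6 + 6 + 7 + 2 + 2 + 5 + 1 + 3 + 3 + 1 = 85

85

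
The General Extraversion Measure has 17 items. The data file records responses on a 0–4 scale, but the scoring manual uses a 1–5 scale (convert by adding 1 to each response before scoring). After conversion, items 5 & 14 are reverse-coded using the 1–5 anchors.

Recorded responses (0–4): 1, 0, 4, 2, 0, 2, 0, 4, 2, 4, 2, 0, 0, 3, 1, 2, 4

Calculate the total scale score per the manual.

Convert to 1–5: 2, 1, 5, 3, 1, 3, 1, 5, 3, 5, 3, 1, 1, 4, 2, 3, 5
Reverse-coded (reverse-coded value = 6 − response):
  item 5: 6 − 1 = 5
  item 14: 6 − 4 = 2
Scored: 2, 1, 5, 3, 5, 3, 1, 5, 3, 5, 3, 1, 1, 2, 2, 3, 5
Total = 50

50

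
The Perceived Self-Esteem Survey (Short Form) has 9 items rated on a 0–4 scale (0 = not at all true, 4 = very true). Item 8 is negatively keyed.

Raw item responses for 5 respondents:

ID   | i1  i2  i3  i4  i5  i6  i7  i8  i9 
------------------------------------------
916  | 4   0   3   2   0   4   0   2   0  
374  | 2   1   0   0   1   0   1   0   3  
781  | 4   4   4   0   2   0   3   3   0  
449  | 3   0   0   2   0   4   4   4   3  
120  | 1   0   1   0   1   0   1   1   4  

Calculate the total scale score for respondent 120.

Respondent 120 raw: 1, 0, 1, 0, 1, 0, 1, 1, 4.
Reverse-coded (reversed = (0+4) − raw = 4 − raw):
  item 1: 1
  item 2: 0
  item 3: 1
  item 4: 0
  item 5: 1
  item 6: 0
  item 7: 1
  item 8: 4 − 1 = 3
  item 9: 4
Sum = 1 + 0 + 1 + 0 + 1 + 0 + 1 + 3 + 4 = 11

11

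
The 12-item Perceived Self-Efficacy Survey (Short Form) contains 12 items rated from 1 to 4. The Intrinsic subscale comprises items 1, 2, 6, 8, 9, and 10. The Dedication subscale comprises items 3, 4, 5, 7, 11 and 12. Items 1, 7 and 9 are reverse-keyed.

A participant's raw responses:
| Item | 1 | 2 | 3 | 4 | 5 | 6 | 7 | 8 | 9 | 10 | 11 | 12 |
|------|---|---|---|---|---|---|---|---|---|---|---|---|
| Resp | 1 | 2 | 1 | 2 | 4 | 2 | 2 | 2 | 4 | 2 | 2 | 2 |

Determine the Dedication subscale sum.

Dedication items: 3, 4, 5, 7, 11, 12.
Of these, item 7 is reverse-keyed; reversed = (1+4) − raw = 5 − raw.
  item 3: 1
  item 4: 2
  item 5: 4
  item 7: 5 − 2 = 3
  item 11: 2
  item 12: 2
Sum = 1 + 2 + 4 + 3 + 2 + 2 = 14

14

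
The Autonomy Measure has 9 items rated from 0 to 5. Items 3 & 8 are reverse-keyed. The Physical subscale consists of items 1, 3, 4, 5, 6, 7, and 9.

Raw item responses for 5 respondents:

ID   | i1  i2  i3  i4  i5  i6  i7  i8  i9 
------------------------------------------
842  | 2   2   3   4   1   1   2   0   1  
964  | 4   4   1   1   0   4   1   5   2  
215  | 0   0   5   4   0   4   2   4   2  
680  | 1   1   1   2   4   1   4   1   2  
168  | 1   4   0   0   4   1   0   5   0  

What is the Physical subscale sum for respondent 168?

11

Respondent 168 raw: 1, 4, 0, 0, 4, 1, 0, 5, 0.
Physical items: 1, 3, 4, 5, 6, 7, 9.
Reverse-coded (reverse-coded value = 5 − response):
  item 1: 1
  item 3: 5 − 0 = 5
  item 4: 0
  item 5: 4
  item 6: 1
  item 7: 0
  item 9: 0
Sum = 1 + 5 + 0 + 4 + 1 + 0 + 0 = 11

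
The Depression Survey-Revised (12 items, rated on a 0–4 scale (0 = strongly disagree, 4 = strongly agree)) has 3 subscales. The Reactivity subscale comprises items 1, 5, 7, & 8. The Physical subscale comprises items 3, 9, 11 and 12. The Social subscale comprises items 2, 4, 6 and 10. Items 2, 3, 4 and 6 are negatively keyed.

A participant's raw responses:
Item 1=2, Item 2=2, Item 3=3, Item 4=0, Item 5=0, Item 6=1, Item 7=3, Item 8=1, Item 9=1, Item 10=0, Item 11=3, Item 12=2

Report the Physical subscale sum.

7

Physical items: 3, 9, 11, 12.
Of these, item 3 is negatively keyed; reversed = (0+4) − raw = 4 − raw.
  item 3: 4 − 3 = 1
  item 9: 1
  item 11: 3
  item 12: 2
Sum = 1 + 1 + 3 + 2 = 7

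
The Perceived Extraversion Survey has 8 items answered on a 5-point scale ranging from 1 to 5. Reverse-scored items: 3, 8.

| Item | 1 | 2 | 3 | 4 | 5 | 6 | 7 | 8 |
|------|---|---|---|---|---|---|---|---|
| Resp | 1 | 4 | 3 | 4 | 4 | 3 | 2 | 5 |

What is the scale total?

Reverse-scored items use 6 − raw:
  item 3: 6 − 3 = 3
  item 8: 6 − 5 = 1
Scored items: 1, 4, 3, 4, 4, 3, 2, 1
Total = 1 + 4 + 3 + 4 + 4 + 3 + 2 + 1 = 22

22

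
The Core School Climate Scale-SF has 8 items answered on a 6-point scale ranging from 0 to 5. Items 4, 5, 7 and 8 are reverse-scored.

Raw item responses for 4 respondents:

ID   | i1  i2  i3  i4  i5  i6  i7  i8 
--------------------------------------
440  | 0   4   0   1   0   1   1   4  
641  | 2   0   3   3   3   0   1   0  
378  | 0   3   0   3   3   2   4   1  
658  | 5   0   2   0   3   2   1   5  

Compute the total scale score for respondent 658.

20

Respondent 658 raw: 5, 0, 2, 0, 3, 2, 1, 5.
Reverse-coded (reversed = (0+5) − raw = 5 − raw):
  item 1: 5
  item 2: 0
  item 3: 2
  item 4: 5 − 0 = 5
  item 5: 5 − 3 = 2
  item 6: 2
  item 7: 5 − 1 = 4
  item 8: 5 − 5 = 0
Sum = 5 + 0 + 2 + 5 + 2 + 2 + 4 + 0 = 20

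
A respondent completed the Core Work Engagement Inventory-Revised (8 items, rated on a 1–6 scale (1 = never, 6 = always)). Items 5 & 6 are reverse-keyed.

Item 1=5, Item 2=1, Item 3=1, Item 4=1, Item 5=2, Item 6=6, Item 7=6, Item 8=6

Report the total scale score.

26

Reverse-coded items (reversed = (1+6) − raw = 7 − raw):
  item 5: 7 − 2 = 5
  item 6: 7 − 6 = 1
Scored items: 5, 1, 1, 1, 5, 1, 6, 6
Total = 5 + 1 + 1 + 1 + 5 + 1 + 6 + 6 = 26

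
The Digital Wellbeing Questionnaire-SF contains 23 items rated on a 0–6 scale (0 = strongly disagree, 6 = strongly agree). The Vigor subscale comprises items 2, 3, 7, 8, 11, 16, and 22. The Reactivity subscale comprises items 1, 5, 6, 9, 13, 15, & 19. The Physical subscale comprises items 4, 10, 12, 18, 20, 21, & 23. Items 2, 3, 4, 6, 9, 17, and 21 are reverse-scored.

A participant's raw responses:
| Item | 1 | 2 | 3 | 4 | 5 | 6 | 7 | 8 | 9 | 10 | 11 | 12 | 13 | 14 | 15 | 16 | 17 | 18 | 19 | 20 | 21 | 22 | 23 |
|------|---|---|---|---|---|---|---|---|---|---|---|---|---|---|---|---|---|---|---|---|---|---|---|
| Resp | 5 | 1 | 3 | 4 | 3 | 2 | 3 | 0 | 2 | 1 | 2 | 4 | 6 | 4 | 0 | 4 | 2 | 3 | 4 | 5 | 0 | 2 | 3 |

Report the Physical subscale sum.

24

Physical items: 4, 10, 12, 18, 20, 21, 23.
Of these, items 4 and 21 are reverse-scored; reverse-coded value = 6 − response.
  item 4: 6 − 4 = 2
  item 10: 1
  item 12: 4
  item 18: 3
  item 20: 5
  item 21: 6 − 0 = 6
  item 23: 3
Sum = 2 + 1 + 4 + 3 + 5 + 6 + 3 = 24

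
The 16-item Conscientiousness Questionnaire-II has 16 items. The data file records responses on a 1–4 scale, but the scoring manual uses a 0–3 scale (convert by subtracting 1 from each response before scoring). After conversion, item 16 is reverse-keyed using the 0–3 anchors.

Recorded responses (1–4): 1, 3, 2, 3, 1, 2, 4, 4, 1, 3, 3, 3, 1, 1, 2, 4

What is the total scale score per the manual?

19

Convert to 0–3: 0, 2, 1, 2, 0, 1, 3, 3, 0, 2, 2, 2, 0, 0, 1, 3
Reverse-coded (reverse-coded value = 3 − response):
  item 16: 3 − 3 = 0
Scored: 0, 2, 1, 2, 0, 1, 3, 3, 0, 2, 2, 2, 0, 0, 1, 0
Total = 19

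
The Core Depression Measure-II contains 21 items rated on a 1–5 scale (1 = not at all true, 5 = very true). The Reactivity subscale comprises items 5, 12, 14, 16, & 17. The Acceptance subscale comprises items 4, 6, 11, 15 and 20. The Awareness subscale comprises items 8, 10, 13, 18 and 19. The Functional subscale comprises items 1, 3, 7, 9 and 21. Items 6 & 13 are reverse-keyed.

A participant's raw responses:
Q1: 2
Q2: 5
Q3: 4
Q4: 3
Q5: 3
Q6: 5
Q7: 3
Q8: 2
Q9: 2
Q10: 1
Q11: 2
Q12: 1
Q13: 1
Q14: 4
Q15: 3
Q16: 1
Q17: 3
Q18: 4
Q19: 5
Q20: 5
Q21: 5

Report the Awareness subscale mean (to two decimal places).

Awareness items: 8, 10, 13, 18, 19.
Of these, item 13 is reverse-keyed; on a 1–5 scale, reversed = 6 − raw.
  item 8: 2
  item 10: 1
  item 13: 6 − 1 = 5
  item 18: 4
  item 19: 5
Sum = 2 + 1 + 5 + 4 + 5 = 17
Mean = 17 / 5 = 3.40

3.40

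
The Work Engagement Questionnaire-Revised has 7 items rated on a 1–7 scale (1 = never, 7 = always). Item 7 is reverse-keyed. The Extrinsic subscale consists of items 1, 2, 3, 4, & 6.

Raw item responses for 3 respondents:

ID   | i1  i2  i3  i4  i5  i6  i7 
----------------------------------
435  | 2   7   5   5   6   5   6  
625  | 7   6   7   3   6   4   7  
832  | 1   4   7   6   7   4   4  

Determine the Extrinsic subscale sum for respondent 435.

Respondent 435 raw: 2, 7, 5, 5, 6, 5, 6.
Extrinsic items: 1, 2, 3, 4, 6.
Reverse-coded (reversed = (1+7) − raw = 8 − raw):
  item 1: 2
  item 2: 7
  item 3: 5
  item 4: 5
  item 6: 5
Sum = 2 + 7 + 5 + 5 + 5 = 24

24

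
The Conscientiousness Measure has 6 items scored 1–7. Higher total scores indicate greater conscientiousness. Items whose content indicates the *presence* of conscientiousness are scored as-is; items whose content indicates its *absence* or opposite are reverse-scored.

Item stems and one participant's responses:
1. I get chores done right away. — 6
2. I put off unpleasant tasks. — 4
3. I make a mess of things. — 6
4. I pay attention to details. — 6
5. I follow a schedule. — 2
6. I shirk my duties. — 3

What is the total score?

25

Items 2, 3, 6 describe the absence/opposite of conscientiousness → reverse-score.
reversed = (1+7) − raw = 8 − raw.
  item 1: 6
  item 2: 8 − 4 = 4
  item 3: 8 − 6 = 2
  item 4: 6
  item 5: 2
  item 6: 8 − 3 = 5
Total = 6 + 4 + 2 + 6 + 2 + 5 = 25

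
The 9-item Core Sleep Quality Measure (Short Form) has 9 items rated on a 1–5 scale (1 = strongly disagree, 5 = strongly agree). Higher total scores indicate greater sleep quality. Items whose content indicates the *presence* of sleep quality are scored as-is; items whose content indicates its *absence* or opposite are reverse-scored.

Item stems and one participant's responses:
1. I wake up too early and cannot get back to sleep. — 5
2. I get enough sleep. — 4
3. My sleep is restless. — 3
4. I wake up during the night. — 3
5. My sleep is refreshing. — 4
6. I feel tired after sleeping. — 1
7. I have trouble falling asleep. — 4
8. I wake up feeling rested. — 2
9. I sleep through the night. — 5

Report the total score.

29

Items 1, 3, 4, 6, 7 describe the absence/opposite of sleep quality → reverse-score.
reverse-coded value = 6 − response.
  item 1: 6 − 5 = 1
  item 2: 4
  item 3: 6 − 3 = 3
  item 4: 6 − 3 = 3
  item 5: 4
  item 6: 6 − 1 = 5
  item 7: 6 − 4 = 2
  item 8: 2
  item 9: 5
Total = 1 + 4 + 3 + 3 + 4 + 5 + 2 + 2 + 5 = 29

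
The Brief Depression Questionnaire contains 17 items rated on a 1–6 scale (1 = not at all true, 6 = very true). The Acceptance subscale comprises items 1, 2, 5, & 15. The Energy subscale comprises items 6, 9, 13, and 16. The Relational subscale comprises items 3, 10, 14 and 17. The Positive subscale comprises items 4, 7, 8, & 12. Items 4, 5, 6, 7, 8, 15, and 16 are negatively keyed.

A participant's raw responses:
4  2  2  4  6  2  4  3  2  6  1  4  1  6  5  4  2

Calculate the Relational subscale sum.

Relational items: 3, 10, 14, 17.
  item 3: 2
  item 10: 6
  item 14: 6
  item 17: 2
Sum = 2 + 6 + 6 + 2 = 16

16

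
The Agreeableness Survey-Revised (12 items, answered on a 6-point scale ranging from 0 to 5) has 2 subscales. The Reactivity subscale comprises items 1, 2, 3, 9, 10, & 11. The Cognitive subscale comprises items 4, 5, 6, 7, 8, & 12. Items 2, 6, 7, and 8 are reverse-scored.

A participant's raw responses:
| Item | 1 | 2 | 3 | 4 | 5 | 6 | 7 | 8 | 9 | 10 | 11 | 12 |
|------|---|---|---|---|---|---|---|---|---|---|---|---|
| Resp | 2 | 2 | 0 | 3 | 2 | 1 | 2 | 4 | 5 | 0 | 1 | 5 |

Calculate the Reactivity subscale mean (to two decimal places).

Reactivity items: 1, 2, 3, 9, 10, 11.
Of these, item 2 is reverse-scored; on a 0–5 scale, reversed = 5 − raw.
  item 1: 2
  item 2: 5 − 2 = 3
  item 3: 0
  item 9: 5
  item 10: 0
  item 11: 1
Sum = 2 + 3 + 0 + 5 + 0 + 1 = 11
Mean = 11 / 6 = 1.83

1.83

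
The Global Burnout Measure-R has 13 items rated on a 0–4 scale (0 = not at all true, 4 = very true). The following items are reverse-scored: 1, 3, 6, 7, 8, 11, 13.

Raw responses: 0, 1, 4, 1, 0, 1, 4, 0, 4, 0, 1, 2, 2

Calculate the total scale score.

Reverse-scored items use 4 − raw:
  item 1: 4 − 0 = 4
  item 3: 4 − 4 = 0
  item 6: 4 − 1 = 3
  item 7: 4 − 4 = 0
  item 8: 4 − 0 = 4
  item 11: 4 − 1 = 3
  item 13: 4 − 2 = 2
Scored items: 4, 1, 0, 1, 0, 3, 0, 4, 4, 0, 3, 2, 2
Total = 4 + 1 + 0 + 1 + 0 + 3 + 0 + 4 + 4 + 0 + 3 + 2 + 2 = 24

24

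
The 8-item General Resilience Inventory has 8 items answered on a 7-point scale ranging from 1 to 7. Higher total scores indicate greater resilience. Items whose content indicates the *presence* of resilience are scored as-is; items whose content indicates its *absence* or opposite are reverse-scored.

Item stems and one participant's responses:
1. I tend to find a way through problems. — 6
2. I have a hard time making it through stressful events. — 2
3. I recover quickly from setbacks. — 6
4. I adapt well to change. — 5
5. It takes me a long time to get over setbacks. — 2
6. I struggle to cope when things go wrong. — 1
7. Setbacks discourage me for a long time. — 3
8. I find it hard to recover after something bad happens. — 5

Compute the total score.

44

Items 2, 5, 6, 7, 8 describe the absence/opposite of resilience → reverse-score.
reverse-coded value = 8 − response.
  item 1: 6
  item 2: 8 − 2 = 6
  item 3: 6
  item 4: 5
  item 5: 8 − 2 = 6
  item 6: 8 − 1 = 7
  item 7: 8 − 3 = 5
  item 8: 8 − 5 = 3
Total = 6 + 6 + 6 + 5 + 6 + 7 + 5 + 3 = 44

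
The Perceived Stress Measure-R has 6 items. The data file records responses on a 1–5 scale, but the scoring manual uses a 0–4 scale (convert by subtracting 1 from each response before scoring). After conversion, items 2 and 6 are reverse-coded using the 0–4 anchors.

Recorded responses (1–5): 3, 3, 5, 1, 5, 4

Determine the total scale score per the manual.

Convert to 0–4: 2, 2, 4, 0, 4, 3
Reverse-coded (on a 0–4 scale, reversed = 4 − raw):
  item 2: 4 − 2 = 2
  item 6: 4 − 3 = 1
Scored: 2, 2, 4, 0, 4, 1
Total = 13

13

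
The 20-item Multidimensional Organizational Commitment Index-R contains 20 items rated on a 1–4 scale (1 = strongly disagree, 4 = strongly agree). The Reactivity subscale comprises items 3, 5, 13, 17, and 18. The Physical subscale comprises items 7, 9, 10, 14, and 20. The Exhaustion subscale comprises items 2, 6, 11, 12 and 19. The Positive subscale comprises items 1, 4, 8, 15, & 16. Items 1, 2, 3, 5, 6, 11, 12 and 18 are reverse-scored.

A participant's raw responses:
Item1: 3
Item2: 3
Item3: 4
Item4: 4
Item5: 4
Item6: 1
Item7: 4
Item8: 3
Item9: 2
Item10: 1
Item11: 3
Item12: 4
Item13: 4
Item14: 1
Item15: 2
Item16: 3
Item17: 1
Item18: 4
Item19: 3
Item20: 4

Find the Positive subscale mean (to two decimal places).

Positive items: 1, 4, 8, 15, 16.
Of these, item 1 is reverse-scored; on a 1–4 scale, reversed = 5 − raw.
  item 1: 5 − 3 = 2
  item 4: 4
  item 8: 3
  item 15: 2
  item 16: 3
Sum = 2 + 4 + 3 + 2 + 3 = 14
Mean = 14 / 5 = 2.80

2.80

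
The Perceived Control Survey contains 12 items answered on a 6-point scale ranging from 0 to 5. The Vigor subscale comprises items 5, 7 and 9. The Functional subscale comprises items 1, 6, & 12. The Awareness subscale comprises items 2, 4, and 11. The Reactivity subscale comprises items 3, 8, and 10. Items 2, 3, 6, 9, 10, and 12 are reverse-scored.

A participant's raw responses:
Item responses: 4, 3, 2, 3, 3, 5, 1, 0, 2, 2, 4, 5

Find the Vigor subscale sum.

Vigor items: 5, 7, 9.
Of these, item 9 is reverse-scored; reverse-coded value = 5 − response.
  item 5: 3
  item 7: 1
  item 9: 5 − 2 = 3
Sum = 3 + 1 + 3 = 7

7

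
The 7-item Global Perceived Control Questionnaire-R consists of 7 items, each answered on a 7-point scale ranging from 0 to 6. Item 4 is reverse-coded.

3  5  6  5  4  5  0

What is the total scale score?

24

Reverse-coded items (reversed = (0+6) − raw = 6 − raw):
  item 4: 6 − 5 = 1
After reverse-coding: 3, 5, 6, 1, 4, 5, 0
Total = 3 + 5 + 6 + 1 + 4 + 5 + 0 = 24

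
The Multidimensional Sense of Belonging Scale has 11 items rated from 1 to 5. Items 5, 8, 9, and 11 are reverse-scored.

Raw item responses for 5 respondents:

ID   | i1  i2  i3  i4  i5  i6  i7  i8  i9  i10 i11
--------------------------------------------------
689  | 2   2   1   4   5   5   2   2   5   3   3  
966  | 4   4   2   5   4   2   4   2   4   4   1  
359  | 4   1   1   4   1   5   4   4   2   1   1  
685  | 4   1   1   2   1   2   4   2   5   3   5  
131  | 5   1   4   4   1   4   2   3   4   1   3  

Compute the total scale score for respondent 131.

Respondent 131 raw: 5, 1, 4, 4, 1, 4, 2, 3, 4, 1, 3.
Reverse-coded (reverse-coded value = 6 − response):
  item 1: 5
  item 2: 1
  item 3: 4
  item 4: 4
  item 5: 6 − 1 = 5
  item 6: 4
  item 7: 2
  item 8: 6 − 3 = 3
  item 9: 6 − 4 = 2
  item 10: 1
  item 11: 6 − 3 = 3
Sum = 5 + 1 + 4 + 4 + 5 + 4 + 2 + 3 + 2 + 1 + 3 = 34

34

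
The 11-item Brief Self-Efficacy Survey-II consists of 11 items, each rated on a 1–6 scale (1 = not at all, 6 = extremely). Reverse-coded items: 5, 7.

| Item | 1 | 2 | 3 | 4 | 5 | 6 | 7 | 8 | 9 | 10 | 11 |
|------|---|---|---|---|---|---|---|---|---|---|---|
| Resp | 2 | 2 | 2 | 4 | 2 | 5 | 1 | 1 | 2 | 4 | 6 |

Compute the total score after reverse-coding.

39

Reverse-coded items (reverse-coded value = 7 − response):
  item 5: 7 − 2 = 5
  item 7: 7 − 1 = 6
After reverse-coding: 2, 2, 2, 4, 5, 5, 6, 1, 2, 4, 6
Total = 2 + 2 + 2 + 4 + 5 + 5 + 6 + 1 + 2 + 4 + 6 = 39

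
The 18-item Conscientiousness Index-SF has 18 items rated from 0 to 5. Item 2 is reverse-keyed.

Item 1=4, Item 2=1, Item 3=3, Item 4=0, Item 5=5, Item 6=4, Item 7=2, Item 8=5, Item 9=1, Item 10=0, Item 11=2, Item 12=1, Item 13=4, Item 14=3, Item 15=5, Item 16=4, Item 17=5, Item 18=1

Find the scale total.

53

Apply reverse scoring (reversed = (0+5) − raw = 5 − raw):
  item 2: 5 − 1 = 4
After reverse-coding: 4, 4, 3, 0, 5, 4, 2, 5, 1, 0, 2, 1, 4, 3, 5, 4, 5, 1
Total = 4 + 4 + 3 + 0 + 5 + 4 + 2 + 5 + 1 + 0 + 2 + 1 + 4 + 3 + 5 + 4 + 5 + 1 = 53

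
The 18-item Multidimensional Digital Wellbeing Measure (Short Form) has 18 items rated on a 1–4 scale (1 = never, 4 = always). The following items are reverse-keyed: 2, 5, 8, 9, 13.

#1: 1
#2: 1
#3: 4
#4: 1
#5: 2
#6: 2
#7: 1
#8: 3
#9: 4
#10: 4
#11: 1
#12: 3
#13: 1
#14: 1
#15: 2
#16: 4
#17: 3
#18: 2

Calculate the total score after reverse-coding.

Reversing items 2, 5, 8, 9, & 13 with 5 − raw:
Total = 1 + (5−1) + 4 + 1 + (5−2) + 2 + 1 + (5−3) + (5−4) + 4 + 1 + 3 + (5−1) + 1 + 2 + 4 + 3 + 2
      = 1 + 4 + 4 + 1 + 3 + 2 + 1 + 2 + 1 + 4 + 1 + 3 + 4 + 1 + 2 + 4 + 3 + 2 = 43

43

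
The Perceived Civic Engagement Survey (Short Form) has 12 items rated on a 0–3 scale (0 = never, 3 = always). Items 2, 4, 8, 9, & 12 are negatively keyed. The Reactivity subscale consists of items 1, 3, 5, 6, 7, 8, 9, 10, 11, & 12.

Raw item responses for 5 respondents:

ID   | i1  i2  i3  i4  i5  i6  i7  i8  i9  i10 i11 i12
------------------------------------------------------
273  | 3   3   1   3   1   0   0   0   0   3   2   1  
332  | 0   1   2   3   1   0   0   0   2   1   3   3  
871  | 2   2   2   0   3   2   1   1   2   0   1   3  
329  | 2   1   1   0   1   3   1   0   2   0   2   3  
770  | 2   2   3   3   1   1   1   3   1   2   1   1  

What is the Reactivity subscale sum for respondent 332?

Respondent 332 raw: 0, 1, 2, 3, 1, 0, 0, 0, 2, 1, 3, 3.
Reactivity items: 1, 3, 5, 6, 7, 8, 9, 10, 11, 12.
Reverse-coded (reversed = (0+3) − raw = 3 − raw):
  item 1: 0
  item 3: 2
  item 5: 1
  item 6: 0
  item 7: 0
  item 8: 3 − 0 = 3
  item 9: 3 − 2 = 1
  item 10: 1
  item 11: 3
  item 12: 3 − 3 = 0
Sum = 0 + 2 + 1 + 0 + 0 + 3 + 1 + 1 + 3 + 0 = 11

11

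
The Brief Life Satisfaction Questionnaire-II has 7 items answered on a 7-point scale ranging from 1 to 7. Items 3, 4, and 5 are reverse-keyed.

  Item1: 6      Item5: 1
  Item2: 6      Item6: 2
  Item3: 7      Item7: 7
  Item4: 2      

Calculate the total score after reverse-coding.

Apply reverse scoring (on a 1–7 scale, reversed = 8 − raw):
  item 3: 8 − 7 = 1
  item 4: 8 − 2 = 6
  item 5: 8 − 1 = 7
Scored items: 6, 6, 1, 6, 7, 2, 7
Total = 6 + 6 + 1 + 6 + 7 + 2 + 7 = 35

35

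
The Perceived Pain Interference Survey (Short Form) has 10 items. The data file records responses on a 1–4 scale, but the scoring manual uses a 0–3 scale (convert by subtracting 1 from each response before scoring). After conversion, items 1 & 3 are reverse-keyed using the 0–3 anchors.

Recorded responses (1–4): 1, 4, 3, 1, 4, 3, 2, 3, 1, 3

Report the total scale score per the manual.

Convert to 0–3: 0, 3, 2, 0, 3, 2, 1, 2, 0, 2
Reverse-coded (reverse-coded value = 3 − response):
  item 1: 3 − 0 = 3
  item 3: 3 − 2 = 1
Scored: 3, 3, 1, 0, 3, 2, 1, 2, 0, 2
Total = 17

17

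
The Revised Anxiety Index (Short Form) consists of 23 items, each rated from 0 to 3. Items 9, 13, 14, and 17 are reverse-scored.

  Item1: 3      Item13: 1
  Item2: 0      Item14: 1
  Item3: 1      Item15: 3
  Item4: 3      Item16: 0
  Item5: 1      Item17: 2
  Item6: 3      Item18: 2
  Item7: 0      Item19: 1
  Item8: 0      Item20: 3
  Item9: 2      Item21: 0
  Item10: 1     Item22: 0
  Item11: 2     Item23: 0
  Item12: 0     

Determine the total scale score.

29

Reverse-coded items (reversed = (0+3) − raw = 3 − raw):
  item 9: 3 − 2 = 1
  item 13: 3 − 1 = 2
  item 14: 3 − 1 = 2
  item 17: 3 − 2 = 1
After reverse-coding: 3, 0, 1, 3, 1, 3, 0, 0, 1, 1, 2, 0, 2, 2, 3, 0, 1, 2, 1, 3, 0, 0, 0
Total = 3 + 0 + 1 + 3 + 1 + 3 + 0 + 0 + 1 + 1 + 2 + 0 + 2 + 2 + 3 + 0 + 1 + 2 + 1 + 3 + 0 + 0 + 0 = 29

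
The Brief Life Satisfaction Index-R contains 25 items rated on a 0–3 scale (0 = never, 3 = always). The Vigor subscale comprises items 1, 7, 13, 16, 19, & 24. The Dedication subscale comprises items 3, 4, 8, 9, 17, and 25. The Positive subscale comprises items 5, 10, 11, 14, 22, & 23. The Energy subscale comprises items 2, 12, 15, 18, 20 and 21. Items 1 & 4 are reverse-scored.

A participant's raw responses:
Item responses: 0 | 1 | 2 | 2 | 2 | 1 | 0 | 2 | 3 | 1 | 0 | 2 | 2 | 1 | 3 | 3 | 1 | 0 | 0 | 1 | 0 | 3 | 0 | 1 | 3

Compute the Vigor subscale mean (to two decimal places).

1.50

Vigor items: 1, 7, 13, 16, 19, 24.
Of these, item 1 is reverse-scored; on a 0–3 scale, reversed = 3 − raw.
  item 1: 3 − 0 = 3
  item 7: 0
  item 13: 2
  item 16: 3
  item 19: 0
  item 24: 1
Sum = 3 + 0 + 2 + 3 + 0 + 1 = 9
Mean = 9 / 6 = 1.50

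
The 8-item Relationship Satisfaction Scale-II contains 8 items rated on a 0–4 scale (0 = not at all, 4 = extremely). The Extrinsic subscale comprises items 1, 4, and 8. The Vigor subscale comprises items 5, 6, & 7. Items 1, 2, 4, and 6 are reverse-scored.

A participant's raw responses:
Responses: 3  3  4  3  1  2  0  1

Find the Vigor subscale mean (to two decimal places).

1.00

Vigor items: 5, 6, 7.
Of these, item 6 is reverse-scored; reversed = (0+4) − raw = 4 − raw.
  item 5: 1
  item 6: 4 − 2 = 2
  item 7: 0
Sum = 1 + 2 + 0 = 3
Mean = 3 / 3 = 1.00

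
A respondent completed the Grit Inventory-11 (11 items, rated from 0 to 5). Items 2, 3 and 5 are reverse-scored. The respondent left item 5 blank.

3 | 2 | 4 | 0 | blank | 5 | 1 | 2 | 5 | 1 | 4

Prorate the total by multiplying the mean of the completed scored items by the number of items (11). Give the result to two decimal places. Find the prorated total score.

27.50

Reverse-coded (reversed = (0+5) − raw = 5 − raw):
  item 2: 5 − 2 = 3
  item 3: 5 − 4 = 1
Completed scored items (10 of 11): 3, 3, 1, 0, 5, 1, 2, 5, 1, 4; sum = 25.
Person mean = 25 / 10 ≈ 2.5000
Prorated total = (25 / 10) × 11 = 27.50 (to 2 dp)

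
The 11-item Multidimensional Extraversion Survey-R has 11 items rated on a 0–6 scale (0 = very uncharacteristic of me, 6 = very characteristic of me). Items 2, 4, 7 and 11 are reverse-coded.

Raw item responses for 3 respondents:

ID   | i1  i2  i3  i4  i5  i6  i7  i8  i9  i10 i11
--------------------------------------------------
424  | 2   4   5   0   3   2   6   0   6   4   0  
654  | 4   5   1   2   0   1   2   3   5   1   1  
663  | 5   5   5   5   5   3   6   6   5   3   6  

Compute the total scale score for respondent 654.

29

Respondent 654 raw: 4, 5, 1, 2, 0, 1, 2, 3, 5, 1, 1.
Reverse-coded (reverse-coded value = 6 − response):
  item 1: 4
  item 2: 6 − 5 = 1
  item 3: 1
  item 4: 6 − 2 = 4
  item 5: 0
  item 6: 1
  item 7: 6 − 2 = 4
  item 8: 3
  item 9: 5
  item 10: 1
  item 11: 6 − 1 = 5
Sum = 4 + 1 + 1 + 4 + 0 + 1 + 4 + 3 + 5 + 1 + 5 = 29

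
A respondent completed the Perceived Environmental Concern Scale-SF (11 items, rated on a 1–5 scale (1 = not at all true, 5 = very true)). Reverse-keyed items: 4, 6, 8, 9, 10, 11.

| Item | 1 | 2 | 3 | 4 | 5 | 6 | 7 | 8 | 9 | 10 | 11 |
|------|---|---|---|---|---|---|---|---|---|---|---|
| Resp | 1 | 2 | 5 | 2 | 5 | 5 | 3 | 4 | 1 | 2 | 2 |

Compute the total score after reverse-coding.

36

Reversing items 4, 6, 8, 9, 10 and 11 with 6 − raw:
Total = 1 + 2 + 5 + (6−2) + 5 + (6−5) + 3 + (6−4) + (6−1) + (6−2) + (6−2)
      = 1 + 2 + 5 + 4 + 5 + 1 + 3 + 2 + 5 + 4 + 4 = 36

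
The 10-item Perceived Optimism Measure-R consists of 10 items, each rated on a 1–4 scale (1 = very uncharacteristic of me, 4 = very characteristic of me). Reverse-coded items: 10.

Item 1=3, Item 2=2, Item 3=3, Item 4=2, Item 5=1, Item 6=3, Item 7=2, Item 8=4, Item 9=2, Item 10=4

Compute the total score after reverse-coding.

23

Reverse-coded items (reverse-coded value = 5 − response):
  item 10: 5 − 4 = 1
Scored responses: 3, 2, 3, 2, 1, 3, 2, 4, 2, 1
Total = 3 + 2 + 3 + 2 + 1 + 3 + 2 + 4 + 2 + 1 = 23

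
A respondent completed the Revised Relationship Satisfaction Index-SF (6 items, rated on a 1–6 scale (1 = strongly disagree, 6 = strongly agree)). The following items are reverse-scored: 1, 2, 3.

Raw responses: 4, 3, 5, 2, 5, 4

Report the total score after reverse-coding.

20

Reversing items 1, 2, & 3 with 7 − raw:
Total = (7−4) + (7−3) + (7−5) + 2 + 5 + 4
      = 3 + 4 + 2 + 2 + 5 + 4 = 20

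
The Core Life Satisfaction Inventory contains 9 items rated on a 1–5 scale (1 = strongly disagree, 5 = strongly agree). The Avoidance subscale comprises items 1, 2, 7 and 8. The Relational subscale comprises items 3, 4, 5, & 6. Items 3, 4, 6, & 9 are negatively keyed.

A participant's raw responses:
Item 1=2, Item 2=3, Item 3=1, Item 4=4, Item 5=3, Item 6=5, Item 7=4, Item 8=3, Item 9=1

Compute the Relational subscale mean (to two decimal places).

Relational items: 3, 4, 5, 6.
Of these, items 3, 4, and 6 are negatively keyed; reverse-coded value = 6 − response.
  item 3: 6 − 1 = 5
  item 4: 6 − 4 = 2
  item 5: 3
  item 6: 6 − 5 = 1
Sum = 5 + 2 + 3 + 1 = 11
Mean = 11 / 4 = 2.75

2.75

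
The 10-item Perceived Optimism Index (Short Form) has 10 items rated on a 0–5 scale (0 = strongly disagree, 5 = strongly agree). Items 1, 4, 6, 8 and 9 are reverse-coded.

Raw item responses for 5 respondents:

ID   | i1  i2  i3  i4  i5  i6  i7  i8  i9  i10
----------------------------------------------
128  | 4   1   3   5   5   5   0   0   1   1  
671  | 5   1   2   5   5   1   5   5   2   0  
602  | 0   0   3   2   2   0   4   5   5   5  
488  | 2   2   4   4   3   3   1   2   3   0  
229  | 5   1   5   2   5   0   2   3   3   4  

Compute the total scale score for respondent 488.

Respondent 488 raw: 2, 2, 4, 4, 3, 3, 1, 2, 3, 0.
Reverse-coded (on a 0–5 scale, reversed = 5 − raw):
  item 1: 5 − 2 = 3
  item 2: 2
  item 3: 4
  item 4: 5 − 4 = 1
  item 5: 3
  item 6: 5 − 3 = 2
  item 7: 1
  item 8: 5 − 2 = 3
  item 9: 5 − 3 = 2
  item 10: 0
Sum = 3 + 2 + 4 + 1 + 3 + 2 + 1 + 3 + 2 + 0 = 21

21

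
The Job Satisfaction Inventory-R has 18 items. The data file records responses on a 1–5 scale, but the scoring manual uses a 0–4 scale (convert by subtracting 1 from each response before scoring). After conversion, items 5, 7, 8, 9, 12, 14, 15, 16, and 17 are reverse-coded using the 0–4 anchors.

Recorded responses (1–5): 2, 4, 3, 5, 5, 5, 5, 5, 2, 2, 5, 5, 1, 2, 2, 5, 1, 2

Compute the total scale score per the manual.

33

Convert to 0–4: 1, 3, 2, 4, 4, 4, 4, 4, 1, 1, 4, 4, 0, 1, 1, 4, 0, 1
Reverse-coded (on a 0–4 scale, reversed = 4 − raw):
  item 5: 4 − 4 = 0
  item 7: 4 − 4 = 0
  item 8: 4 − 4 = 0
  item 9: 4 − 1 = 3
  item 12: 4 − 4 = 0
  item 14: 4 − 1 = 3
  item 15: 4 − 1 = 3
  item 16: 4 − 4 = 0
  item 17: 4 − 0 = 4
Scored: 1, 3, 2, 4, 0, 4, 0, 0, 3, 1, 4, 0, 0, 3, 3, 0, 4, 1
Total = 33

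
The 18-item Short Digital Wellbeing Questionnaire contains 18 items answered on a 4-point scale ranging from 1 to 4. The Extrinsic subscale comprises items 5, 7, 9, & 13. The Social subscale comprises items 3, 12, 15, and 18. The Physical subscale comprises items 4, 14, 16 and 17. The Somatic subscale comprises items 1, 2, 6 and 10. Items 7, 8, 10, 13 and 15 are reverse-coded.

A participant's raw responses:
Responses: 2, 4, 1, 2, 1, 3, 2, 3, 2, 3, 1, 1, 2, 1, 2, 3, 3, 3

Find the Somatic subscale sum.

Somatic items: 1, 2, 6, 10.
Of these, item 10 is reverse-coded; on a 1–4 scale, reversed = 5 − raw.
  item 1: 2
  item 2: 4
  item 6: 3
  item 10: 5 − 3 = 2
Sum = 2 + 4 + 3 + 2 = 11

11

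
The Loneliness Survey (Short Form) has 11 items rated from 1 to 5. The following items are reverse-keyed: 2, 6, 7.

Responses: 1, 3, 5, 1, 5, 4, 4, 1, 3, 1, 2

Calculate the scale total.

26

Reverse-keyed items use 6 − raw:
  item 2: 6 − 3 = 3
  item 6: 6 − 4 = 2
  item 7: 6 − 4 = 2
After reverse-coding: 1, 3, 5, 1, 5, 2, 2, 1, 3, 1, 2
Total = 1 + 3 + 5 + 1 + 5 + 2 + 2 + 1 + 3 + 1 + 2 = 26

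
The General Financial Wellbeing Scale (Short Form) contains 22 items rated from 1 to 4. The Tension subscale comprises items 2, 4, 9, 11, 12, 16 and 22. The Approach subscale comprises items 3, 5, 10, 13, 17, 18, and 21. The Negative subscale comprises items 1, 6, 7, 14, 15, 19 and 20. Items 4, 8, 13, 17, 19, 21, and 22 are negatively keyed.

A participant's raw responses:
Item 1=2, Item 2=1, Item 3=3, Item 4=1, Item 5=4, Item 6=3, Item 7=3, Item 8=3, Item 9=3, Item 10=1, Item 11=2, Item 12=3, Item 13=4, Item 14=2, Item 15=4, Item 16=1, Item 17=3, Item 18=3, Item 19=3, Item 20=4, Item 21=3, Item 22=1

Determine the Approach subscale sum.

Approach items: 3, 5, 10, 13, 17, 18, 21.
Of these, items 13, 17, and 21 are negatively keyed; reversed = (1+4) − raw = 5 − raw.
  item 3: 3
  item 5: 4
  item 10: 1
  item 13: 5 − 4 = 1
  item 17: 5 − 3 = 2
  item 18: 3
  item 21: 5 − 3 = 2
Sum = 3 + 4 + 1 + 1 + 2 + 3 + 2 = 16

16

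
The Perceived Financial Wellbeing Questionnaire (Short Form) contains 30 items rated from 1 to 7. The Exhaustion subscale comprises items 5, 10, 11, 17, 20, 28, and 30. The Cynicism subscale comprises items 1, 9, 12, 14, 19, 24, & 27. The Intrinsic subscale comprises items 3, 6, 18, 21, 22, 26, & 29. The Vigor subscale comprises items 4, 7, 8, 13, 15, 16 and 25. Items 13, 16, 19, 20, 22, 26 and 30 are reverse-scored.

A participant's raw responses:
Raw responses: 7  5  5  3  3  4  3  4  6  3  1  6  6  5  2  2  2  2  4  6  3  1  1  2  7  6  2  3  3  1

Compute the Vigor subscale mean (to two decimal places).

3.86

Vigor items: 4, 7, 8, 13, 15, 16, 25.
Of these, items 13 and 16 are reverse-scored; on a 1–7 scale, reversed = 8 − raw.
  item 4: 3
  item 7: 3
  item 8: 4
  item 13: 8 − 6 = 2
  item 15: 2
  item 16: 8 − 2 = 6
  item 25: 7
Sum = 3 + 3 + 4 + 2 + 2 + 6 + 7 = 27
Mean = 27 / 7 = 3.86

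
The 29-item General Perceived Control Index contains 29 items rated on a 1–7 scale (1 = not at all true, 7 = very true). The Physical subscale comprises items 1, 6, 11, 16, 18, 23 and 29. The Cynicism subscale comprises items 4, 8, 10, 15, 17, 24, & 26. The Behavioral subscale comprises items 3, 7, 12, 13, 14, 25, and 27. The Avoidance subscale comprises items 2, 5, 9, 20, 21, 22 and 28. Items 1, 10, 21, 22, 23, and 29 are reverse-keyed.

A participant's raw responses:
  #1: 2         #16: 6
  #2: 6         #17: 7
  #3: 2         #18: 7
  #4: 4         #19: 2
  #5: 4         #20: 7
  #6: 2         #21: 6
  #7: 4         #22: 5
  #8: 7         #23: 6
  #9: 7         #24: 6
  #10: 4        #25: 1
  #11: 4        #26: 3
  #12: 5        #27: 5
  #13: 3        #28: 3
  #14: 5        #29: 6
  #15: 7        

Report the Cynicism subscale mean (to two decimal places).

5.43

Cynicism items: 4, 8, 10, 15, 17, 24, 26.
Of these, item 10 is reverse-keyed; on a 1–7 scale, reversed = 8 − raw.
  item 4: 4
  item 8: 7
  item 10: 8 − 4 = 4
  item 15: 7
  item 17: 7
  item 24: 6
  item 26: 3
Sum = 4 + 7 + 4 + 7 + 7 + 6 + 3 = 38
Mean = 38 / 7 = 5.43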